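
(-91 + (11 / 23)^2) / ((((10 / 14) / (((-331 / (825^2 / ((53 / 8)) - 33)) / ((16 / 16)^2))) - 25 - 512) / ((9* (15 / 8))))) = 132674814405 / 65709129824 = 2.02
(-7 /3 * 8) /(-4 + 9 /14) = 784 /141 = 5.56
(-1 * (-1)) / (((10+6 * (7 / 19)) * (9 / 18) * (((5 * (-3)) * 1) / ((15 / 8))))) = -19 / 928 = -0.02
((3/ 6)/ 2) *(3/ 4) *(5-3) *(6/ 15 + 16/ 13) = 159/ 260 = 0.61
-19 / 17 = -1.12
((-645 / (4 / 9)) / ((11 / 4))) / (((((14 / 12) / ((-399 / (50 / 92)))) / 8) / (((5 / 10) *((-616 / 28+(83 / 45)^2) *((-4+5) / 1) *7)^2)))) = 22513508429.04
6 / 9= 2 / 3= 0.67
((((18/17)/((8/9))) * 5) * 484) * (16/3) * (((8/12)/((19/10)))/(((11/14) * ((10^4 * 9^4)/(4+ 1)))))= 0.00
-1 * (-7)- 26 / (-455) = 247 / 35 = 7.06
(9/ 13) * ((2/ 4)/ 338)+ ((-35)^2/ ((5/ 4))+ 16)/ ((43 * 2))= 4376811/ 377884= 11.58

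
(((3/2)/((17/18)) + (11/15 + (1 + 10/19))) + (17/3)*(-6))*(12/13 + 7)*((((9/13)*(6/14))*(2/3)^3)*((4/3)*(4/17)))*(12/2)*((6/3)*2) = -15408088064/97437795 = -158.13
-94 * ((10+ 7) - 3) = -1316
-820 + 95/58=-47465/58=-818.36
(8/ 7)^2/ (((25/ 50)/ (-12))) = -1536/ 49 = -31.35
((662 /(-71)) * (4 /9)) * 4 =-16.58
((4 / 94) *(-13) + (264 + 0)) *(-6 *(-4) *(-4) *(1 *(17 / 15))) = -6735808 / 235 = -28663.01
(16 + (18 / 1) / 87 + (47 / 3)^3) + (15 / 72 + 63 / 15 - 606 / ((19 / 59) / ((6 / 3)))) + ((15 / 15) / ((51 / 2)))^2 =17599228999 / 171978120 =102.33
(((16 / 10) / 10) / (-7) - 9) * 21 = -4737 / 25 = -189.48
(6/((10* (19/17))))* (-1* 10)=-102/19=-5.37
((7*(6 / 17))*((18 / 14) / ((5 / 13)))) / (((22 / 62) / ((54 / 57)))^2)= 218577528 / 3712885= 58.87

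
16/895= 0.02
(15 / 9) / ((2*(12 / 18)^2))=15 / 8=1.88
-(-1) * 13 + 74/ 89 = 1231/ 89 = 13.83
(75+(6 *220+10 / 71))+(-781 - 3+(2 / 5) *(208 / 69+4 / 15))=75010219 / 122475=612.45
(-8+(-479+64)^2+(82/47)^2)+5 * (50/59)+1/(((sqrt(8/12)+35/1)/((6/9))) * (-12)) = sqrt(6)/66114+494668531070549/2872234578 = 172224.28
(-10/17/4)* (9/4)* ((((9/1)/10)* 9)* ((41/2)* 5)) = -149445/544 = -274.72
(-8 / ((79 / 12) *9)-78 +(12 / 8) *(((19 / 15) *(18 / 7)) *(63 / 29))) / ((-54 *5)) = 2320367 / 9278550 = 0.25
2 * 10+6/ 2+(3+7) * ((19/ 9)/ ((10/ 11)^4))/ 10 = 2348179/ 90000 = 26.09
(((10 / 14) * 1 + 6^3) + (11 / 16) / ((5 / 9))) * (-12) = -366159 / 140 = -2615.42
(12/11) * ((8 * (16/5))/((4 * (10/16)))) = 3072/275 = 11.17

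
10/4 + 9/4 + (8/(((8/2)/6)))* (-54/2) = -1277/4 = -319.25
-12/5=-2.40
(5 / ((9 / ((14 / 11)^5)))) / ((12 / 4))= 2689120 / 4348377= 0.62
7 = 7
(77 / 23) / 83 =77 / 1909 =0.04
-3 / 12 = -1 / 4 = -0.25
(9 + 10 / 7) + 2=87 / 7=12.43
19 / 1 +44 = 63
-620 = -620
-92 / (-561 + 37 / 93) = 2139 / 13034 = 0.16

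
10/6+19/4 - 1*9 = -31/12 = -2.58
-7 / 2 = -3.50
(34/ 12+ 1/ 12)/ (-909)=-35/ 10908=-0.00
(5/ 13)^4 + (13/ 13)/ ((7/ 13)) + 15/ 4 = 4501577/ 799708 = 5.63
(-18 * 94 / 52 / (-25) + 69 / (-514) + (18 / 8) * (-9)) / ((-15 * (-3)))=-2125177 / 5011500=-0.42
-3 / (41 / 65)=-195 / 41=-4.76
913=913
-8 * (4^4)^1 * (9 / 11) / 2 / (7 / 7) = -9216 / 11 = -837.82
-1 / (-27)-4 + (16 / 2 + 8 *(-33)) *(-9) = 62101 / 27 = 2300.04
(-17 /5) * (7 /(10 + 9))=-119 /95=-1.25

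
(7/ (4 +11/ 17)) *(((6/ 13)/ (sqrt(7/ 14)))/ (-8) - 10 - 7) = -2023/ 79 - 357 *sqrt(2)/ 4108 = -25.73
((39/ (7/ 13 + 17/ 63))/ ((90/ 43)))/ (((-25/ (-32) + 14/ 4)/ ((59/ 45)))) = 24010168/ 3401025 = 7.06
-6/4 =-3/2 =-1.50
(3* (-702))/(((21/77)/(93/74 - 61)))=17069481/37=461337.32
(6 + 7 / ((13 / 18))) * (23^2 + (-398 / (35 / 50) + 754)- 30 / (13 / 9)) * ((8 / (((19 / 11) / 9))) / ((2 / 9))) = 45893955888 / 22477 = 2041818.57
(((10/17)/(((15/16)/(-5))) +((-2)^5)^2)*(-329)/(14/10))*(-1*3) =12235040/17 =719708.24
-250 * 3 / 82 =-9.15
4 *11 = 44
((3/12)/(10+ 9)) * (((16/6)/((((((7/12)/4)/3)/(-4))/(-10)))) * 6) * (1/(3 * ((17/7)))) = 7680/323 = 23.78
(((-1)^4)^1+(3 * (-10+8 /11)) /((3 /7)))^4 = 244242535681 /14641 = 16682093.82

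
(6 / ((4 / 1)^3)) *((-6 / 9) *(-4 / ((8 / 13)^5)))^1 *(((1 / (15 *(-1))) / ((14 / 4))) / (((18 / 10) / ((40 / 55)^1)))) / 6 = -371293 / 102187008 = -0.00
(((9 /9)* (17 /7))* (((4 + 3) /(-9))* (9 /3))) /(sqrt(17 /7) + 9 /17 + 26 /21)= -1276513 /88642 + 103173* sqrt(119) /88642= -1.70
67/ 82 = 0.82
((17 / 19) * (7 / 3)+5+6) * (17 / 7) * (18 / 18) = 12682 / 399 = 31.78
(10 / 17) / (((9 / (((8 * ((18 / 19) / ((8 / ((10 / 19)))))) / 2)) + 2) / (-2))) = -200 / 6477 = -0.03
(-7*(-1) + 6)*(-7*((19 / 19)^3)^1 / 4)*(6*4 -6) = -819 / 2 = -409.50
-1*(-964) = 964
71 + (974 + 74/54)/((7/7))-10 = 27982/27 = 1036.37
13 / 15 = 0.87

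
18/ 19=0.95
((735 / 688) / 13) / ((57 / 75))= 18375 / 169936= 0.11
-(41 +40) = -81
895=895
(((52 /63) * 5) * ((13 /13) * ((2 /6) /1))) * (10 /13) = 200 /189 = 1.06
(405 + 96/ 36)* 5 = 6115/ 3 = 2038.33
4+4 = 8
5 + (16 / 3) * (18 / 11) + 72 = 943 / 11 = 85.73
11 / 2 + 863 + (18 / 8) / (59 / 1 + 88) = 170229 / 196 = 868.52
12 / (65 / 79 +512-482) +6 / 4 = 9201 / 4870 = 1.89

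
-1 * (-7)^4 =-2401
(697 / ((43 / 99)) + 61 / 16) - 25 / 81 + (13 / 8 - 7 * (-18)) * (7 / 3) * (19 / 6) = 71087521 / 27864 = 2551.23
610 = 610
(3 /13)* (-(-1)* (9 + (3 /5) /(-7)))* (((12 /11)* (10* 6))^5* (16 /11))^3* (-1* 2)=-854554729679171302784221049153126400000000000000 /38919421194445620367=-21957025655898730551743240000.00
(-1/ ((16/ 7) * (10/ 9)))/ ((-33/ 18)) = 189/ 880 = 0.21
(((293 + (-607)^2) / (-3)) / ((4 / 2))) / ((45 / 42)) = -860398 / 15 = -57359.87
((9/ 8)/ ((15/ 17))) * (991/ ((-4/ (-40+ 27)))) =657033/ 160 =4106.46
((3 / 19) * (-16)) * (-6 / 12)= 24 / 19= 1.26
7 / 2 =3.50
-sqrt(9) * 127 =-381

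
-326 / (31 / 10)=-3260 / 31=-105.16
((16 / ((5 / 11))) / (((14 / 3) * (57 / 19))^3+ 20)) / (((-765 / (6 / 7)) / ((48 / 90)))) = -704 / 92507625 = -0.00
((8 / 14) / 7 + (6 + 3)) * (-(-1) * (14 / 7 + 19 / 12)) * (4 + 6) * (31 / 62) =95675 / 588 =162.71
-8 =-8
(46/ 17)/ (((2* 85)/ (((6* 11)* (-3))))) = -4554/ 1445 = -3.15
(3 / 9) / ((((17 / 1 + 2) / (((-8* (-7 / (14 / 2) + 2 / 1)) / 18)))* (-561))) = 4 / 287793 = 0.00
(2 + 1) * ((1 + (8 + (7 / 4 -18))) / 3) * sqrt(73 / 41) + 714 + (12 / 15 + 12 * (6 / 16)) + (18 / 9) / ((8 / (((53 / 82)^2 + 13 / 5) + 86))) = 731.88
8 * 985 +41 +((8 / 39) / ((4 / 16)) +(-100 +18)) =305753 / 39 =7839.82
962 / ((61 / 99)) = 95238 / 61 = 1561.28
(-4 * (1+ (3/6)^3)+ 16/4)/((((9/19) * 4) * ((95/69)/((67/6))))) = -1541/720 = -2.14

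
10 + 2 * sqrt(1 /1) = 12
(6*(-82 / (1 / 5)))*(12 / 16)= -1845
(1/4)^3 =0.02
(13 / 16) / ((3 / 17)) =221 / 48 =4.60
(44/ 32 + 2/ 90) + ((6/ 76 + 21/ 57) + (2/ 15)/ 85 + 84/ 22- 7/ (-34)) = 37542427/ 6395400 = 5.87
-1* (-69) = 69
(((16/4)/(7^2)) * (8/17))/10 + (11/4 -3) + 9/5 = 25887/16660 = 1.55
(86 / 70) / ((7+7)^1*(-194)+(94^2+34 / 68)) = 86 / 428435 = 0.00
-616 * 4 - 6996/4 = -4213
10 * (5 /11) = 50 /11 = 4.55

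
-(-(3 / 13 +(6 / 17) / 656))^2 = -281132289 / 5254510144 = -0.05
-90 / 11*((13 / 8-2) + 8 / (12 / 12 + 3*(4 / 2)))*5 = -9675 / 308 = -31.41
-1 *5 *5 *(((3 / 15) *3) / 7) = -2.14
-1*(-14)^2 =-196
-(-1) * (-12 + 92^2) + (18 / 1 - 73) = 8397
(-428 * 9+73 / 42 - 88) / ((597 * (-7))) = 165407 / 175518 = 0.94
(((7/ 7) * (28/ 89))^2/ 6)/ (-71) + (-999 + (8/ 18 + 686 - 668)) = -4963101751/ 5061519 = -980.56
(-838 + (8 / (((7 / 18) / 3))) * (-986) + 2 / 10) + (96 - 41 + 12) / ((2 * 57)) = -246133117 / 3990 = -61687.50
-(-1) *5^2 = 25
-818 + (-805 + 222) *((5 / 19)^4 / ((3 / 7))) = -322358359 / 390963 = -824.52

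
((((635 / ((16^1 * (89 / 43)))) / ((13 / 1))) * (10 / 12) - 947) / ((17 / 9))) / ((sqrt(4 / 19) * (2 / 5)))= -1575729885 * sqrt(19) / 2517632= -2728.14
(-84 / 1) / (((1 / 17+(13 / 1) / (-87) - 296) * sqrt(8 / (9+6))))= 31059 * sqrt(30) / 437918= 0.39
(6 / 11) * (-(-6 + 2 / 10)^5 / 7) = 123066894 / 240625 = 511.45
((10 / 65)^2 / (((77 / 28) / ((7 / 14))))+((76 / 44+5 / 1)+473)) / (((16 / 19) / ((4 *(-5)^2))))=423614975 / 7436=56968.12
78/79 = 0.99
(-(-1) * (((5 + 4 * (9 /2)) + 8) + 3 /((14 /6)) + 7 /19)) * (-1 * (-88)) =382184 /133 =2873.56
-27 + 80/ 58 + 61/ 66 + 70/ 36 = -65321/ 2871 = -22.75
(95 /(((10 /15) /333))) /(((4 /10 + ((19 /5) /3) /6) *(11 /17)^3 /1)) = 4196414385 /14641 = 286620.75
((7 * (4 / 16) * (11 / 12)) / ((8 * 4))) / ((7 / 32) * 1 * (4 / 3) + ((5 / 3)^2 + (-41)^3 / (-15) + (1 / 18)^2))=10395 / 953401024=0.00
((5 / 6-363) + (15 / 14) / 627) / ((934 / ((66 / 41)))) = -1589542 / 2546551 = -0.62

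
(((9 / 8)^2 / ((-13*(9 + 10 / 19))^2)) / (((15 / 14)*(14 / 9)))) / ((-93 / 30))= -87723 / 5492316128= -0.00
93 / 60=31 / 20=1.55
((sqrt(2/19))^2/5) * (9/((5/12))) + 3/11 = 3801/5225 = 0.73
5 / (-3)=-5 / 3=-1.67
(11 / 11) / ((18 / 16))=8 / 9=0.89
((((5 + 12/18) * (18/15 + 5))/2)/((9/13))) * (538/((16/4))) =1842919/540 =3412.81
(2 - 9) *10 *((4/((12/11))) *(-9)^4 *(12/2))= -10103940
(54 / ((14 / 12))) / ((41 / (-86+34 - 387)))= -142236 / 287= -495.60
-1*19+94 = 75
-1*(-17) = 17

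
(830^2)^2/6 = 237291605000/3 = 79097201666.67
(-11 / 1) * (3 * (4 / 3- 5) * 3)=363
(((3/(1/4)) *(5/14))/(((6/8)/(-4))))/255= -32/357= -0.09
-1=-1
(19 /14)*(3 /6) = 0.68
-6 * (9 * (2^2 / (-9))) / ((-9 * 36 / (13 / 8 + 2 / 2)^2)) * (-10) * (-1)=-245 / 48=-5.10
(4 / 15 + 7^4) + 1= 2402.27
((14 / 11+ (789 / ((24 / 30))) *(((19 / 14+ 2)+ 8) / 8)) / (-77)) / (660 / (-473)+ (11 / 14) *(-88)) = 296961311 / 1150944256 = 0.26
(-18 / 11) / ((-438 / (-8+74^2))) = 16404 / 803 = 20.43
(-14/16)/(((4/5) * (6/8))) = -35/24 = -1.46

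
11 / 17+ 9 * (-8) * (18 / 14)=-10939 / 119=-91.92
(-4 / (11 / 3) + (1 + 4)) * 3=129 / 11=11.73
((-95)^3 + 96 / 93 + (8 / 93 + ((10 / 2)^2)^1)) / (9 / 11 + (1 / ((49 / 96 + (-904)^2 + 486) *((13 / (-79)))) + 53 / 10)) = -8950414244205270980 / 63871542081417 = -140131.49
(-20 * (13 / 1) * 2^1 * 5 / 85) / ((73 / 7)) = -3640 / 1241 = -2.93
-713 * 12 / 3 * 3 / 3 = -2852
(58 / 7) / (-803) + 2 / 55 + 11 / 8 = 315011 / 224840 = 1.40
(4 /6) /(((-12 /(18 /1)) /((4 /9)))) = -4 /9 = -0.44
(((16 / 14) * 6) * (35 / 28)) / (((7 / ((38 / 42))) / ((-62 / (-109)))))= 23560 / 37387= 0.63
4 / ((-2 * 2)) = -1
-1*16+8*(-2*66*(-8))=8432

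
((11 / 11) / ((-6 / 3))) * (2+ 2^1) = -2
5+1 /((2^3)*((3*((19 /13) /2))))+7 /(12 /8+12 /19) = 51347 /6156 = 8.34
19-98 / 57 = 17.28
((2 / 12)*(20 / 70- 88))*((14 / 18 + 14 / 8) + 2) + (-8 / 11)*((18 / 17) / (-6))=-9339523 / 141372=-66.06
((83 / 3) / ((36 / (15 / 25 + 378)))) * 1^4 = 52373 / 180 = 290.96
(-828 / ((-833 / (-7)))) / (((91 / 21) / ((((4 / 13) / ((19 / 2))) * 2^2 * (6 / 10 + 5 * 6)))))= -715392 / 112385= -6.37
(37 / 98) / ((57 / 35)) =185 / 798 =0.23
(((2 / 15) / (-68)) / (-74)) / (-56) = -1 / 2113440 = -0.00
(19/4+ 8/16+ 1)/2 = 25/8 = 3.12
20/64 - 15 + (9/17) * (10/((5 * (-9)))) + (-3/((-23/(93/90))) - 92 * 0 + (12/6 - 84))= -3023849/31280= -96.67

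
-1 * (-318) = 318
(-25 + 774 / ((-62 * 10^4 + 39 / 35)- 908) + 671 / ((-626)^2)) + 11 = -14.00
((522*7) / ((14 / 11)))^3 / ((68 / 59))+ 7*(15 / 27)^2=113093230036169 / 5508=20532539948.47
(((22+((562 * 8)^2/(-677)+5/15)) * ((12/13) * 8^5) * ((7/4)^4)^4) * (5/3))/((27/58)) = -292001805951282174407905/11679842304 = -25000492160008.03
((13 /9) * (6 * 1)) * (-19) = -494 /3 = -164.67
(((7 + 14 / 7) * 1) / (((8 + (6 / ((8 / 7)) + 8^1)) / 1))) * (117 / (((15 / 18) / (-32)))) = -1902.83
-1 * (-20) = 20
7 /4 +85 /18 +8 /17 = 4249 /612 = 6.94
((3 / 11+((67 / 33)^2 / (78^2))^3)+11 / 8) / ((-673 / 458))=-109741797129686086051861 / 97867010871581168584224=-1.12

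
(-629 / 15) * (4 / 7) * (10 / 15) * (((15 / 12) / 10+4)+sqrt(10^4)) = -74851 / 45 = -1663.36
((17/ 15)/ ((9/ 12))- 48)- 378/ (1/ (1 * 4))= -70132/ 45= -1558.49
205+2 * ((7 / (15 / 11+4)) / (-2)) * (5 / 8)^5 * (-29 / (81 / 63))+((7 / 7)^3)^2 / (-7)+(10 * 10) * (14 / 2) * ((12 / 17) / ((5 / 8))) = 2066959234189 / 2070577152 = 998.25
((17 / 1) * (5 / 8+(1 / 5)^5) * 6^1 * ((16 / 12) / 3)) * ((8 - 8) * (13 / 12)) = 0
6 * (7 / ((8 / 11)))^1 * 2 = 231 / 2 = 115.50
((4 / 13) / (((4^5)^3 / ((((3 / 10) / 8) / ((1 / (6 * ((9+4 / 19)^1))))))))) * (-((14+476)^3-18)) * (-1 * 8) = 18529714665 / 33151778816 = 0.56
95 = 95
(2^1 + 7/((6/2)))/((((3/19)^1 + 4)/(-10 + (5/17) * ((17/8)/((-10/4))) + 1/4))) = -2470/237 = -10.42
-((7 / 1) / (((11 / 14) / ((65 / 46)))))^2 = -158.48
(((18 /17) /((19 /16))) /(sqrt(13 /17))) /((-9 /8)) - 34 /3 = -34 /3 - 256 * sqrt(221) /4199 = -12.24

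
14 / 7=2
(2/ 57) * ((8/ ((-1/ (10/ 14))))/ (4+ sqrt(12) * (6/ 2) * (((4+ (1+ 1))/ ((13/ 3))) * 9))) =1690/ 35307111 - 10530 * sqrt(3)/ 11769037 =-0.00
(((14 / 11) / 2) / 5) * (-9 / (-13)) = 63 / 715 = 0.09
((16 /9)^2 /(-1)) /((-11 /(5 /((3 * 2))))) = 640 /2673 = 0.24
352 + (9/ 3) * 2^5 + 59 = 507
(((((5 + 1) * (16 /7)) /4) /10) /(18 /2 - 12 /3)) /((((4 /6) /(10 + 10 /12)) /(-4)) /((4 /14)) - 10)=-0.01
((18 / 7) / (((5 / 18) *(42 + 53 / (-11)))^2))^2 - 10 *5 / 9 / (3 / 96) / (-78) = 685756646057525984 / 300799039997649375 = 2.28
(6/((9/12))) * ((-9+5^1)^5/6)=-4096/3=-1365.33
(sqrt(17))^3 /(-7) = -17* sqrt(17) /7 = -10.01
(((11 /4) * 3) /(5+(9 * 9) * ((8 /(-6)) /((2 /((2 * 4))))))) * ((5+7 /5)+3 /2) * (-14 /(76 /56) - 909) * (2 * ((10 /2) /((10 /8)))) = 1122.56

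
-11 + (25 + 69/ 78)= 387/ 26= 14.88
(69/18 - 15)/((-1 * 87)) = 67/522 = 0.13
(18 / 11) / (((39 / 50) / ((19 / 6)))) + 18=3524 / 143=24.64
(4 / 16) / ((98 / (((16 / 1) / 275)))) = 2 / 13475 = 0.00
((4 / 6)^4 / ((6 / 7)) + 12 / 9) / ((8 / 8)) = 380 / 243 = 1.56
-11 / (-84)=11 / 84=0.13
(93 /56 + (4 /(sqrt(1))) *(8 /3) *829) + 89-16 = 1498111 /168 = 8917.33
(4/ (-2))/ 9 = -2/ 9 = -0.22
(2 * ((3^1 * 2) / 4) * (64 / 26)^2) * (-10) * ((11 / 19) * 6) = -2027520 / 3211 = -631.43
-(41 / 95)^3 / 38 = -68921 / 32580250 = -0.00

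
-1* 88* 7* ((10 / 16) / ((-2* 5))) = 77 / 2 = 38.50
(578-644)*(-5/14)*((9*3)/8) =4455/56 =79.55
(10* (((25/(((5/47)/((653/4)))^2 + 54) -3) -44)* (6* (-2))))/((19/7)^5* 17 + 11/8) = 6365386125768043360/2856339782277704589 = 2.23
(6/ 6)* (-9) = -9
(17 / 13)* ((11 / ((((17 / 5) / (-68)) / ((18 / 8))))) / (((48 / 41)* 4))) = -115005 / 832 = -138.23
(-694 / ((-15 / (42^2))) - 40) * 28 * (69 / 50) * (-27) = -10638117504 / 125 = -85104940.03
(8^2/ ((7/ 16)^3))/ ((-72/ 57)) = -622592/ 1029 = -605.05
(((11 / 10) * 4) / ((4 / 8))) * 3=132 / 5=26.40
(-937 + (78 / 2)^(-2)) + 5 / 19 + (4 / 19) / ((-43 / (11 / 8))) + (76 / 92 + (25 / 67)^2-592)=-392029587838607 / 256601214558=-1527.78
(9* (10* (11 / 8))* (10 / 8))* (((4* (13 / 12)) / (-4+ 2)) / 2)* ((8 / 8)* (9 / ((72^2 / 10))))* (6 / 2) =-17875 / 2048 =-8.73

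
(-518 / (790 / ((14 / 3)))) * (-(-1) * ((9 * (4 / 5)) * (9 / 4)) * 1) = -97902 / 1975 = -49.57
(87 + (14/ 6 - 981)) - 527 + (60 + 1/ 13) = -52985/ 39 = -1358.59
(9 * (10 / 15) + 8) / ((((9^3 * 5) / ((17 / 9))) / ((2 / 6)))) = 238 / 98415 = 0.00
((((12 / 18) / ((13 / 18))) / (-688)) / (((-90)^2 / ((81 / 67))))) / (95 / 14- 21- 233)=0.00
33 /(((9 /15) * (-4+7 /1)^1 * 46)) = 55 /138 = 0.40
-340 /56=-85 /14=-6.07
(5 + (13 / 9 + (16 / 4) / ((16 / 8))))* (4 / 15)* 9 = 20.27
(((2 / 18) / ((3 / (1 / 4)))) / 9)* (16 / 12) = 1 / 729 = 0.00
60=60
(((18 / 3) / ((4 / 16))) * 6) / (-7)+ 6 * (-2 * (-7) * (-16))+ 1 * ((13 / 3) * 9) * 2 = -9006 / 7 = -1286.57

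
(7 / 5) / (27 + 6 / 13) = 13 / 255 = 0.05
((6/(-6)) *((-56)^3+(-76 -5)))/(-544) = -175697/544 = -322.97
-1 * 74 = -74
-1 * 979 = -979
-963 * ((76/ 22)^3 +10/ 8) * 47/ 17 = -10235458323/ 90508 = -113088.99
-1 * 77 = -77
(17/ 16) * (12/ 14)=51/ 56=0.91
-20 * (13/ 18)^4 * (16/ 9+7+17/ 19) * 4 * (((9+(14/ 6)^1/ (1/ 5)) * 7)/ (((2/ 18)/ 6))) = -205021139960/ 124659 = -1644655.74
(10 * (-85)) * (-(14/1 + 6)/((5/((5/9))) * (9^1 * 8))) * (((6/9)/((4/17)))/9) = 8.26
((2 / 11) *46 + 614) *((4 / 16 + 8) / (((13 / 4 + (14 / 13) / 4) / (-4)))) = -355992 / 61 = -5835.93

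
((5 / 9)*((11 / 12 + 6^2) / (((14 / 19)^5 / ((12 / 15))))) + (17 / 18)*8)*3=1206627953 / 4840416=249.28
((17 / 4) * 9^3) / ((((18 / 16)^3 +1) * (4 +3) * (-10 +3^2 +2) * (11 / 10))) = 166.01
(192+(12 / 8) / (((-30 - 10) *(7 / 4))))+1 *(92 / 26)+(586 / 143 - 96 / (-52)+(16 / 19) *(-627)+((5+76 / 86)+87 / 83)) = -319.61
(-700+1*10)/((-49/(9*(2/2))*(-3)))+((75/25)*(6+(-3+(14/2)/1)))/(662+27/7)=-9637980/228389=-42.20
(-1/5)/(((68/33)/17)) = -33/20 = -1.65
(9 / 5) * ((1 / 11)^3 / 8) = 9 / 53240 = 0.00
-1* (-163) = 163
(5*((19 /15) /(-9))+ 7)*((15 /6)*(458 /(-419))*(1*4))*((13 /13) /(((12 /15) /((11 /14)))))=-5352875 /79191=-67.59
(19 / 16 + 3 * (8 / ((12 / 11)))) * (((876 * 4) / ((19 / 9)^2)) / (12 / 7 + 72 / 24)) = 15356061 / 3971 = 3867.05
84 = 84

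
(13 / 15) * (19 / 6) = 247 / 90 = 2.74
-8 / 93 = -0.09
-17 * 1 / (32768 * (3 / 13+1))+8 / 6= 2096489 / 1572864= 1.33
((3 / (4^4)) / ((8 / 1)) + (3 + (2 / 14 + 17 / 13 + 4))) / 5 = 315037 / 186368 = 1.69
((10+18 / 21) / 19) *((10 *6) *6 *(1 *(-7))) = -1440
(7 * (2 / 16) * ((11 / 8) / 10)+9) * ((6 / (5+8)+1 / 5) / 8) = 19307 / 25600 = 0.75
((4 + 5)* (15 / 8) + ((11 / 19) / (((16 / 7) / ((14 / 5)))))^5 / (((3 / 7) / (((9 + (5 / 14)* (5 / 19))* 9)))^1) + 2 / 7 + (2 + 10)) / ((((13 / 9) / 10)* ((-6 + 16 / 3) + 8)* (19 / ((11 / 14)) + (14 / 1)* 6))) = 115498941025602127527 / 208674752654950400000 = 0.55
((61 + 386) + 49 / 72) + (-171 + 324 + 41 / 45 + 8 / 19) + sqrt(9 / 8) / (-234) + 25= 627.01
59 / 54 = 1.09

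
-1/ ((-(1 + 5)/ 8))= 4/ 3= 1.33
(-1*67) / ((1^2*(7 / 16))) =-1072 / 7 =-153.14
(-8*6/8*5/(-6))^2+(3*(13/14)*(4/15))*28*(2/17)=2333/85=27.45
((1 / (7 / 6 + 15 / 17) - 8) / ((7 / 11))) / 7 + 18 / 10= 529 / 4655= 0.11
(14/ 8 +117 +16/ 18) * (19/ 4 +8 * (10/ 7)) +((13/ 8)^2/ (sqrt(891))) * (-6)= 650357/ 336 - 169 * sqrt(11)/ 1056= 1935.06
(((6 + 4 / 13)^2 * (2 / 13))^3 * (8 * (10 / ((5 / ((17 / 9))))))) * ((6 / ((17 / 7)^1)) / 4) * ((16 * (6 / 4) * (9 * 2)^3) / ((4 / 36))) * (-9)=-48535943761.42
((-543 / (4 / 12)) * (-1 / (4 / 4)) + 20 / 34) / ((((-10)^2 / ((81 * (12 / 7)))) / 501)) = 3372646329 / 2975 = 1133662.63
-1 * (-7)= 7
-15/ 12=-5/ 4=-1.25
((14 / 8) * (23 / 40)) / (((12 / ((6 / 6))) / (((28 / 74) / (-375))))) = -1127 / 13320000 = -0.00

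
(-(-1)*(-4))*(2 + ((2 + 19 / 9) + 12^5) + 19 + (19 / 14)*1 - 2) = -62711830 / 63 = -995425.87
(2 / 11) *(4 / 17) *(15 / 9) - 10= -5570 / 561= -9.93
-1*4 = -4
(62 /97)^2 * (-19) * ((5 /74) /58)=-0.01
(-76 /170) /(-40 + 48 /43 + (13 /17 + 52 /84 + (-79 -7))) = 17157 /4739620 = 0.00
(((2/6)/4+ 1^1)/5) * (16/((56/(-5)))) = -13/42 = -0.31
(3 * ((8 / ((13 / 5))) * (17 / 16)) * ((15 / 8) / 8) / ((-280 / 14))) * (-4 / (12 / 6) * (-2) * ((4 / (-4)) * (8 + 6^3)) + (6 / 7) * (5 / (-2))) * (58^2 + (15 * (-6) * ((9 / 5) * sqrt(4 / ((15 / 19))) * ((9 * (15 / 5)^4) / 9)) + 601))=1466914275 / 3584 - 2103699357 * sqrt(285) / 11648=-2639685.89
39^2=1521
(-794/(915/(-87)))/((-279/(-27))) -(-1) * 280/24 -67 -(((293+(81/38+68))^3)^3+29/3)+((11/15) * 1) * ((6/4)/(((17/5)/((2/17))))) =-49566460540199210689567043466609794330727049/451452170620225845760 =-109793381815182143424839.70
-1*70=-70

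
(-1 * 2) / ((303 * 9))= -2 / 2727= -0.00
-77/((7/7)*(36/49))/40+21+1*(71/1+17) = 153187/1440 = 106.38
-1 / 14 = -0.07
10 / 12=0.83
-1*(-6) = 6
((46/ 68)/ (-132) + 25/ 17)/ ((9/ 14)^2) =322273/ 90882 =3.55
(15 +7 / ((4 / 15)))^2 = 27225 / 16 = 1701.56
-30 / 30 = -1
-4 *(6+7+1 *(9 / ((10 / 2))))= -59.20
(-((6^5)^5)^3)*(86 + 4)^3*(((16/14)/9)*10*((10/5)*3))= -893449551230085272657162386447188991141428865008008715703418880000/7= -127635650175726467522451800000000000000000000000000000000000000000.00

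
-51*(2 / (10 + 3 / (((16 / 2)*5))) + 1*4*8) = -661776 / 403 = -1642.12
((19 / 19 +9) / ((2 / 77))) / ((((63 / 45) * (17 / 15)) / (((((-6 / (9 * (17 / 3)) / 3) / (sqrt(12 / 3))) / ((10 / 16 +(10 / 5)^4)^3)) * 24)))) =-16896000 / 679912093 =-0.02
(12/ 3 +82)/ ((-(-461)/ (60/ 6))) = 860/ 461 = 1.87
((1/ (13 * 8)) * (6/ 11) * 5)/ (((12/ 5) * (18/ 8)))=25/ 5148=0.00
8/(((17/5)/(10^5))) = 4000000/17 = 235294.12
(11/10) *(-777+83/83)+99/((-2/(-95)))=3848.90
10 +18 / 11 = 128 / 11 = 11.64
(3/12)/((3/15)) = 5/4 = 1.25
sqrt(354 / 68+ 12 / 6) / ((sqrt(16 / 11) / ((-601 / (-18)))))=4207 *sqrt(1870) / 2448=74.32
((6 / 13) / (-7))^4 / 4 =0.00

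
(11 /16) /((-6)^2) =0.02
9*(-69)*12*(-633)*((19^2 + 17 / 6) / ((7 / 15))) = 25743660570 / 7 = 3677665795.71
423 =423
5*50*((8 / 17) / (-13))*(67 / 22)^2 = -2244500 / 26741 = -83.93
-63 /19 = -3.32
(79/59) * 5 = 395/59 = 6.69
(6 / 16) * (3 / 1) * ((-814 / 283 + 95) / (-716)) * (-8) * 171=40123269 / 202628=198.01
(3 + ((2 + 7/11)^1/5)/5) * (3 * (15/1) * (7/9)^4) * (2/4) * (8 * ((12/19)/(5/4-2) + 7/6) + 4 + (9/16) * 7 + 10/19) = 940133159/3324240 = 282.81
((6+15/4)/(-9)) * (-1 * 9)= 39/4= 9.75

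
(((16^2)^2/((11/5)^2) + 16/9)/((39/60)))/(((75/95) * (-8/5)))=-700507960/42471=-16493.79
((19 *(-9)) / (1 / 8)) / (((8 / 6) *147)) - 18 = -1224 / 49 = -24.98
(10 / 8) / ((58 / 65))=325 / 232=1.40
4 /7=0.57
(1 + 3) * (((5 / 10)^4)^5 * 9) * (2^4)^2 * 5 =45 / 1024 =0.04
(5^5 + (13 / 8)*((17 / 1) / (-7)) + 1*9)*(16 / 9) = 350566 / 63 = 5564.54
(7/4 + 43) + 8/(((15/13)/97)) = 43037/60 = 717.28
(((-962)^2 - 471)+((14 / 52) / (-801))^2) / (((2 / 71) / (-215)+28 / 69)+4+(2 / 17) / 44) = 26339470197874108364705 / 125531595927702198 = 209823.43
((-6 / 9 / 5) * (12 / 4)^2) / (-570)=1 / 475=0.00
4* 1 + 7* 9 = 67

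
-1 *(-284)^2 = -80656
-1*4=-4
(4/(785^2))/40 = 1/6162250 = 0.00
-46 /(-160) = 23 /80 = 0.29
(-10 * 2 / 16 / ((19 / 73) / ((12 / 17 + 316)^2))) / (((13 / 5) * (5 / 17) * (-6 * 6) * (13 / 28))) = 18515737520 / 491283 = 37688.54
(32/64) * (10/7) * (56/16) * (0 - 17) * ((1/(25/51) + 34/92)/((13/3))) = -141321/5980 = -23.63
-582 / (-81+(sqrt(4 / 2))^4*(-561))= 0.25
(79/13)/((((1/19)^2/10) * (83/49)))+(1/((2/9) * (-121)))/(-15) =16908918337/1305590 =12951.17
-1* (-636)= 636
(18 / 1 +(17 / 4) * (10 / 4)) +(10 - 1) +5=341 / 8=42.62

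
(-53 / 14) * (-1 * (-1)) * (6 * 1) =-22.71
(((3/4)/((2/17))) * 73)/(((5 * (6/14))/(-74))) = -321419/20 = -16070.95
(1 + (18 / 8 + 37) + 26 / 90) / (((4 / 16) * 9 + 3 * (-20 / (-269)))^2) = 2112072868 / 318641445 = 6.63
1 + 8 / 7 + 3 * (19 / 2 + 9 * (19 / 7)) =1455 / 14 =103.93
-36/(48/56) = -42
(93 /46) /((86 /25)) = 2325 /3956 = 0.59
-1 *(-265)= 265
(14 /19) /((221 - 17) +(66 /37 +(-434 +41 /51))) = -26418 /8153413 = -0.00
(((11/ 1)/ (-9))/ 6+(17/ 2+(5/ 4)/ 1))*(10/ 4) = 5155/ 216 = 23.87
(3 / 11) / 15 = 1 / 55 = 0.02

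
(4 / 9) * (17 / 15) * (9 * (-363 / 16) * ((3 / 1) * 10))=-6171 / 2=-3085.50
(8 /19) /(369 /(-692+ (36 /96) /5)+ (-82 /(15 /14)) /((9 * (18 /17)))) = -134510220 /2736052877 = -0.05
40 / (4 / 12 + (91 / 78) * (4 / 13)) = 520 / 9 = 57.78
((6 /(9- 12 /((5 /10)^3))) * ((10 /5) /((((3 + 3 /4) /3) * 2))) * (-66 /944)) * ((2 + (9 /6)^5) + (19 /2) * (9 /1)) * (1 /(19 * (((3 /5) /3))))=100419 /1040288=0.10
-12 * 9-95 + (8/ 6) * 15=-183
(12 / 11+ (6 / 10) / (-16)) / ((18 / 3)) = 309 / 1760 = 0.18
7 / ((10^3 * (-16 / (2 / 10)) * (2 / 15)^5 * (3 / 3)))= -8505 / 4096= -2.08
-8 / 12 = -2 / 3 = -0.67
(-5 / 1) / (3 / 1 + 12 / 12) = -1.25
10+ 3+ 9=22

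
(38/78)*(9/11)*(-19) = -1083/143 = -7.57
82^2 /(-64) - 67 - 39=-3377 /16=-211.06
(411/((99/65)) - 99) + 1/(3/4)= 1894/11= 172.18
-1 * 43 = -43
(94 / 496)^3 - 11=-167679089 / 15252992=-10.99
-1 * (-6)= 6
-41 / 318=-0.13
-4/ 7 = -0.57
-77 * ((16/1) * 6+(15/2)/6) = -29953/4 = -7488.25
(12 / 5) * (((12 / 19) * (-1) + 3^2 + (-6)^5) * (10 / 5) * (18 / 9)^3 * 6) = -1789662.32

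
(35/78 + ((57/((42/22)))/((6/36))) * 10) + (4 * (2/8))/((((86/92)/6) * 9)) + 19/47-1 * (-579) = 872471843/367822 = 2371.99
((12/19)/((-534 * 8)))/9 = -1/60876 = -0.00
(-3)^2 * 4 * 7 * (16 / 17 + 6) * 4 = 118944 / 17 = 6996.71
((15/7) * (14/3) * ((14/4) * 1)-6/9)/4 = 8.58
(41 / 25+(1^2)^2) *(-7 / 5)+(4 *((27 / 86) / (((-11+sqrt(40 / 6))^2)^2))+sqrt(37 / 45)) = -2.79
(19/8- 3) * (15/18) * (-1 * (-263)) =-136.98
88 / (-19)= -88 / 19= -4.63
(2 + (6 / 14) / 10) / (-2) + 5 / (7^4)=-48949 / 48020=-1.02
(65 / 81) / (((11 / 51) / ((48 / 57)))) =17680 / 5643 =3.13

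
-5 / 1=-5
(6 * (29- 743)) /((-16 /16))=4284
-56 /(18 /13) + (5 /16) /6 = -11633 /288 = -40.39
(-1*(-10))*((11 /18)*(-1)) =-55 /9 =-6.11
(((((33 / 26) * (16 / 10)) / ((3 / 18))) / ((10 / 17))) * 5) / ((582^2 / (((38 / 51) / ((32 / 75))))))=1045 / 1957072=0.00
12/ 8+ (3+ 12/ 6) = 6.50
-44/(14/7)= -22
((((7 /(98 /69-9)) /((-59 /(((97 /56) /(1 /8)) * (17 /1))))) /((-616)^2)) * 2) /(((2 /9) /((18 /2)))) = 9216261 /11708873792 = 0.00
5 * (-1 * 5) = -25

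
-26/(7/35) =-130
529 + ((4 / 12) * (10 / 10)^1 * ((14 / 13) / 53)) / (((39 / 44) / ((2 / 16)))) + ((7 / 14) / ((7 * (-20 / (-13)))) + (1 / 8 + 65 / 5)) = 542.17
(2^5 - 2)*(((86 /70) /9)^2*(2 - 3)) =-3698 /6615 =-0.56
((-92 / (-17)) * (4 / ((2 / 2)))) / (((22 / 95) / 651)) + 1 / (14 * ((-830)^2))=109750532808187 / 1803540200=60852.83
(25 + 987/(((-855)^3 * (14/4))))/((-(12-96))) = 5208553031/17500738500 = 0.30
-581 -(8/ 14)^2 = -28485/ 49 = -581.33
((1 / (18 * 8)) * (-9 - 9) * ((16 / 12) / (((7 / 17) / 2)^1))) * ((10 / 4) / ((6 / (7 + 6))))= -1105 / 252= -4.38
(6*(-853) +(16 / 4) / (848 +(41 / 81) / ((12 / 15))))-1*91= -5209.00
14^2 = 196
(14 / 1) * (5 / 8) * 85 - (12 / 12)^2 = 2971 / 4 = 742.75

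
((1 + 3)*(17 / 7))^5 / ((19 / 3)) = 4361800704 / 319333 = 13659.10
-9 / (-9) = 1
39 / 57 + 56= 1077 / 19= 56.68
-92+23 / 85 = -7797 / 85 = -91.73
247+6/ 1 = 253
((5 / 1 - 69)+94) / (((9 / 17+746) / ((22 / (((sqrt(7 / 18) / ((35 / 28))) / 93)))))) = 3912975 * sqrt(14) / 88837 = 164.81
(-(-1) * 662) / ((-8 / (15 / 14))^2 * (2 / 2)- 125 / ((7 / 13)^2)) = -7298550 / 4138469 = -1.76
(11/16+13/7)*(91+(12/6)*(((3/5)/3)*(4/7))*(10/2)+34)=251655/784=320.99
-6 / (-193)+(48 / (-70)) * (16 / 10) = -36006 / 33775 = -1.07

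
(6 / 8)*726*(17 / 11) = 1683 / 2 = 841.50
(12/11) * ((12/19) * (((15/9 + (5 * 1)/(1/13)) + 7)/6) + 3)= 2452/209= 11.73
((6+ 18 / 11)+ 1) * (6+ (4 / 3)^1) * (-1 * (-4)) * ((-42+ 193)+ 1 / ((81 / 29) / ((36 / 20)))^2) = 46605632 / 1215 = 38358.54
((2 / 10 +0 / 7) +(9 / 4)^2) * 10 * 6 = 315.75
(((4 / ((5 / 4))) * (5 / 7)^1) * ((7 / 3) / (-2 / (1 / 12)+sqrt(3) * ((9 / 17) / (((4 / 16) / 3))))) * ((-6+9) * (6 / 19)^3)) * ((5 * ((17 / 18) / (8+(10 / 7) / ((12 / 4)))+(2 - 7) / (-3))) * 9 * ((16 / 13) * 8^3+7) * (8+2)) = -8926301152800 / 658676629 - 2362844422800 * sqrt(3) / 658676629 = -19765.19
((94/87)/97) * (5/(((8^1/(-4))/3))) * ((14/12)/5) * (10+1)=-3619/16878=-0.21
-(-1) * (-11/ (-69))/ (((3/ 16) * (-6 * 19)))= -88/ 11799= -0.01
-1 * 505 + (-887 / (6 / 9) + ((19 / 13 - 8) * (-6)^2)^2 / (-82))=-34799959 / 13858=-2511.18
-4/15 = -0.27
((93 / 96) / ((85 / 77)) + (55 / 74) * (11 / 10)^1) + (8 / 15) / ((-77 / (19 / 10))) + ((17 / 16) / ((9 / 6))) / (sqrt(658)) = 17 * sqrt(658) / 15792 + 195512117 / 116239200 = 1.71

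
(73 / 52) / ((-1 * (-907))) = 73 / 47164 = 0.00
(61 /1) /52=61 /52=1.17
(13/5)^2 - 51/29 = 3626/725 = 5.00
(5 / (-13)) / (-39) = 5 / 507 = 0.01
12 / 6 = 2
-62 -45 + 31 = -76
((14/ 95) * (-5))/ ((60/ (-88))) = 308/ 285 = 1.08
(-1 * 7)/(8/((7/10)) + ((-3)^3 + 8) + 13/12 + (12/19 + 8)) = -11172/3421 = -3.27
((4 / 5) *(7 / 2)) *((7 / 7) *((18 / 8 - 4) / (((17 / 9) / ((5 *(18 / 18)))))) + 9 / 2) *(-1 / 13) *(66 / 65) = 2079 / 71825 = 0.03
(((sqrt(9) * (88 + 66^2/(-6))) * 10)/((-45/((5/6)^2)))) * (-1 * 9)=-2658.33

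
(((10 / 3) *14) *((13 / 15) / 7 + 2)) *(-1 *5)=-4460 / 9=-495.56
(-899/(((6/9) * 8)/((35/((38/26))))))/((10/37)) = -9080799/608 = -14935.52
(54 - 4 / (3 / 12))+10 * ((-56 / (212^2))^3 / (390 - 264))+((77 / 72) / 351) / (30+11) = 436348148464317121 / 11482823556267804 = 38.00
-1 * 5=-5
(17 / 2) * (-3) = -51 / 2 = -25.50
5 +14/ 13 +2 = 105/ 13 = 8.08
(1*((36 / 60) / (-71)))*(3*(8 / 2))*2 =-72 / 355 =-0.20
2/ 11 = 0.18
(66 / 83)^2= 4356 / 6889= 0.63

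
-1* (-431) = 431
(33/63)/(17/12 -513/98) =-0.14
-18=-18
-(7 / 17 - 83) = 1404 / 17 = 82.59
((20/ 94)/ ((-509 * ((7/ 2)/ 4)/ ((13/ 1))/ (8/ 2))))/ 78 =-160/ 502383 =-0.00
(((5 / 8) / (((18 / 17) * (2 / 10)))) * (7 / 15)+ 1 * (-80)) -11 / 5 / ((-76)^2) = -30653561 / 389880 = -78.62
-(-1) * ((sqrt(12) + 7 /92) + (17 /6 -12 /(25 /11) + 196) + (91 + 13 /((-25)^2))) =2 * sqrt(3) + 49102163 /172500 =288.11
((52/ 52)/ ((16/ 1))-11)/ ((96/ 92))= -4025/ 384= -10.48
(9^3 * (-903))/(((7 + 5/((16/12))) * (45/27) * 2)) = -91854/5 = -18370.80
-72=-72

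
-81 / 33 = -27 / 11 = -2.45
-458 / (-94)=229 / 47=4.87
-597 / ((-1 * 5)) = 597 / 5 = 119.40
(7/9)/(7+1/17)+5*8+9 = 53039/1080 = 49.11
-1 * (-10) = 10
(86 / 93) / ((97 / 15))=430 / 3007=0.14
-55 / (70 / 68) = -374 / 7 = -53.43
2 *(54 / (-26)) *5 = -20.77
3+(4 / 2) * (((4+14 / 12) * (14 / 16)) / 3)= 433 / 72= 6.01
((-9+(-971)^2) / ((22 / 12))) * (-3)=-1542816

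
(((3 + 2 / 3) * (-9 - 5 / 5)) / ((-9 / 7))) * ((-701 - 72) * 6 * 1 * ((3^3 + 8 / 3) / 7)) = -15135340 / 27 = -560568.15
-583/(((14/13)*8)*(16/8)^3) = -7579/896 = -8.46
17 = 17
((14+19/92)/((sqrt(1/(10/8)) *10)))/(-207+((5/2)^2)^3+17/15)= 15684 *sqrt(5)/845089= 0.04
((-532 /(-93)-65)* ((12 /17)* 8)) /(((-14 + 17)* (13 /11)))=-94.42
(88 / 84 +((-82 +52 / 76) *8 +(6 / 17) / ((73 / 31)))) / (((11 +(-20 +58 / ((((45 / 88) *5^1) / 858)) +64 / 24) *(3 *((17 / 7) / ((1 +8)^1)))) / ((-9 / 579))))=24114075600 / 37636001957377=0.00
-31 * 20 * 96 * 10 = -595200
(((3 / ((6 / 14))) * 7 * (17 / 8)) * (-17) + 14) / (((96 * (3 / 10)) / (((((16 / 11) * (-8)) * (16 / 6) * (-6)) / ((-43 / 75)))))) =19801.27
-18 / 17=-1.06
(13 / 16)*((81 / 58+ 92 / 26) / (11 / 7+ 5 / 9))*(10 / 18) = 1.05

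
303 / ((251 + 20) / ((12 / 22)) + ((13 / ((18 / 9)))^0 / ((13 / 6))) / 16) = 94536 / 155021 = 0.61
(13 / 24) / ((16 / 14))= 91 / 192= 0.47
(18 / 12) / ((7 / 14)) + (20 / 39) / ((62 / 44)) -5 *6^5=-47001853 / 1209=-38876.64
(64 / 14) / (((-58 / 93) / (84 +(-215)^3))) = 72848162.60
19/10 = 1.90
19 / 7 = 2.71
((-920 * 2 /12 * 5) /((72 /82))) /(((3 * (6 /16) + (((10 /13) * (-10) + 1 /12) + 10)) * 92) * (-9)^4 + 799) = -612950 /1490426217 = -0.00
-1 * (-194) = 194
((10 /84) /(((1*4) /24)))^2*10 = 5.10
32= 32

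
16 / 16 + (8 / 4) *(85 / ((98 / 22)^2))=22971 / 2401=9.57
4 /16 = 1 /4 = 0.25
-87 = -87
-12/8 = -3/2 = -1.50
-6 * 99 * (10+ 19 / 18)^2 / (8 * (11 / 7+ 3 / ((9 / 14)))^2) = -233.21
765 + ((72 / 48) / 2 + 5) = 3083 / 4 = 770.75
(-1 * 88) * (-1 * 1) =88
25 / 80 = 5 / 16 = 0.31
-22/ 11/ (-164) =1/ 82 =0.01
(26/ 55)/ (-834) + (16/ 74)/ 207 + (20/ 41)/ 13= 1185969643/ 31208778315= 0.04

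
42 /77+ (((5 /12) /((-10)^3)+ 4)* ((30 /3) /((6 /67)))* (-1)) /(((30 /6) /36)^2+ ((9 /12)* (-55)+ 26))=64854507 /2171290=29.87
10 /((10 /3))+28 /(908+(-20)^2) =988 /327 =3.02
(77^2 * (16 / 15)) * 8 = 758912 / 15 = 50594.13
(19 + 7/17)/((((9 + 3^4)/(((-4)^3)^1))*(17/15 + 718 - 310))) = -3520/104329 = -0.03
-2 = -2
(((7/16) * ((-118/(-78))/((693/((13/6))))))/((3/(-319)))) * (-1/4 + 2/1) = -11977/31104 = -0.39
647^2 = 418609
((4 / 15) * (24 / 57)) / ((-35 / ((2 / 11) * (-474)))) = 10112 / 36575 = 0.28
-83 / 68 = -1.22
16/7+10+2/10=437/35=12.49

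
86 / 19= 4.53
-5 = -5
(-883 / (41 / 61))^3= -156268562006647 / 68921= -2267357728.51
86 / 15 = 5.73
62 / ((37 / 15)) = 930 / 37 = 25.14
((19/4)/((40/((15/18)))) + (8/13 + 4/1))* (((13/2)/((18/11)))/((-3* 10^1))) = -129437/207360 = -0.62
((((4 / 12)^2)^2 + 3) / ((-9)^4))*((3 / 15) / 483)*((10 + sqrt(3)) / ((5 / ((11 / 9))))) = 2684*sqrt(3) / 57754350675 + 5368 / 11550870135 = 0.00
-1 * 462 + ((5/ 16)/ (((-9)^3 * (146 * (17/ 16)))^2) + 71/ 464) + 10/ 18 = -175183009864052777/ 379766454638544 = -461.29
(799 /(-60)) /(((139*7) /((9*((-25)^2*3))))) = -898875 /3892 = -230.95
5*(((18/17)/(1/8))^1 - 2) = 550/17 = 32.35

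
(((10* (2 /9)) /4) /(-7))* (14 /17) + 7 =1061 /153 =6.93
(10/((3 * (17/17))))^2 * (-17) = -1700/9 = -188.89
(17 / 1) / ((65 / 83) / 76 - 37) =-107236 / 233331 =-0.46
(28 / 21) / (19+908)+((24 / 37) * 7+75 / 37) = 675931 / 102897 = 6.57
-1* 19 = -19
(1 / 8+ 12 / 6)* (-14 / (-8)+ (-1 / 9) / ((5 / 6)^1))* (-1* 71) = -117079 / 480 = -243.91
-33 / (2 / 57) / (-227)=1881 / 454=4.14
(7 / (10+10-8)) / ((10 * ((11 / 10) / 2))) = 7 / 66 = 0.11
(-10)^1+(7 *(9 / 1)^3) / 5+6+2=5093 / 5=1018.60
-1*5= -5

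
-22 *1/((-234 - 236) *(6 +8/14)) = 77/10810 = 0.01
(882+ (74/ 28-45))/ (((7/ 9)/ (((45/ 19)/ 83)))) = 4760775/ 154546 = 30.80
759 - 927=-168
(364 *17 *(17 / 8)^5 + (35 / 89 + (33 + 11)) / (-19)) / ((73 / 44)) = 40857089775667 / 252811264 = 161611.03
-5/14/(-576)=5/8064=0.00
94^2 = 8836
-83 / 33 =-2.52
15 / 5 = 3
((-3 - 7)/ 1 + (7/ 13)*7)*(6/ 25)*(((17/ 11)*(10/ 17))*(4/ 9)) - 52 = -37612/ 715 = -52.60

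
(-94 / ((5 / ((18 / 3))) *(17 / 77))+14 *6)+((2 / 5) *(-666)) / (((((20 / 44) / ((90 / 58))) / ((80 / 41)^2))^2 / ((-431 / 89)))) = 3910291710439330368 / 17977957732565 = 217504.78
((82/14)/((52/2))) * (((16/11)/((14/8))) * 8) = 10496/7007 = 1.50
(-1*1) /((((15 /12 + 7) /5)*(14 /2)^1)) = -20 /231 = -0.09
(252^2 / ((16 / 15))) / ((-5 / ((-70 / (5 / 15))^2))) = -525098700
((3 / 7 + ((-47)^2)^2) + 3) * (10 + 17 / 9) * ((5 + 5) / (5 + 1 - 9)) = -36548836370 / 189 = -193380086.61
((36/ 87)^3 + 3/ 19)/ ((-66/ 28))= -494662/ 5097301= -0.10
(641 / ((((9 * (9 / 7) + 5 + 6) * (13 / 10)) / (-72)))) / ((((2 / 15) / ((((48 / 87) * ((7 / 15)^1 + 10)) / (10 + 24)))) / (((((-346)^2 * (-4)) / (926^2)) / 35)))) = 3469783418496 / 108537382759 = 31.97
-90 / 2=-45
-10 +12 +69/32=133/32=4.16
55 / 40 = 11 / 8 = 1.38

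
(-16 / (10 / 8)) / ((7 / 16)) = -1024 / 35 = -29.26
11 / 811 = 0.01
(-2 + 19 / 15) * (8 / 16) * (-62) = 341 / 15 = 22.73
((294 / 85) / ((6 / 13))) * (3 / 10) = 1911 / 850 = 2.25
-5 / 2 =-2.50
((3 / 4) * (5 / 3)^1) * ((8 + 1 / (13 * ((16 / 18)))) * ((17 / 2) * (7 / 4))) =500395 / 3328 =150.36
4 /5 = 0.80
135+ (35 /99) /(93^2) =115593920 /856251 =135.00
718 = 718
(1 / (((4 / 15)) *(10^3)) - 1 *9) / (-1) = 7197 / 800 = 9.00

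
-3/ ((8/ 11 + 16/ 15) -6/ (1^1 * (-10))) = -99/ 79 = -1.25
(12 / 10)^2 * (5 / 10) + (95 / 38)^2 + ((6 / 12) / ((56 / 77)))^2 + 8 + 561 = 3689233 / 6400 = 576.44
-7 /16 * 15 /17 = -0.39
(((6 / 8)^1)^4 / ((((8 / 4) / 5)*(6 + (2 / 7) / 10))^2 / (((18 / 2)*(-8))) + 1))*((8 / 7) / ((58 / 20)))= 15946875 / 117561128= 0.14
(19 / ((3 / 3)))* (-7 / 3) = -133 / 3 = -44.33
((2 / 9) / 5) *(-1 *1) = -2 / 45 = -0.04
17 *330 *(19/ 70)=1522.71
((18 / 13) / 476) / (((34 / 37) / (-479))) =-159507 / 105196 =-1.52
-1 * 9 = -9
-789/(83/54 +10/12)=-332.86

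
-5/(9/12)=-20/3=-6.67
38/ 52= 19/ 26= 0.73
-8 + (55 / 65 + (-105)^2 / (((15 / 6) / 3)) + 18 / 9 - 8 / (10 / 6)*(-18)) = 865231 / 65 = 13311.25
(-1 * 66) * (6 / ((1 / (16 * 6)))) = -38016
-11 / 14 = -0.79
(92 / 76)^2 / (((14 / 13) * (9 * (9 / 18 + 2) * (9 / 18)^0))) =6877 / 113715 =0.06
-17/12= -1.42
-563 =-563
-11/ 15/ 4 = -11/ 60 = -0.18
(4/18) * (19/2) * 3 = 19/3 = 6.33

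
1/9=0.11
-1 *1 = -1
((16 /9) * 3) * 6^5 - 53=41419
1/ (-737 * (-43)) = 1/ 31691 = 0.00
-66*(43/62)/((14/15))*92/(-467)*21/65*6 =3524796/188201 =18.73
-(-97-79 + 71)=105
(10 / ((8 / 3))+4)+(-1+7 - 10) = 15 / 4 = 3.75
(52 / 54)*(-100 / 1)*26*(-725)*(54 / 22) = 49010000 / 11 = 4455454.55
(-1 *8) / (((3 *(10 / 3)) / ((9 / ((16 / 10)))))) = -9 / 2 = -4.50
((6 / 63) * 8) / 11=16 / 231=0.07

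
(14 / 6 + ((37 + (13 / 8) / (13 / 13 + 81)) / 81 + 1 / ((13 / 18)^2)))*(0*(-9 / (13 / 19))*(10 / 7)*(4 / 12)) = 0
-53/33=-1.61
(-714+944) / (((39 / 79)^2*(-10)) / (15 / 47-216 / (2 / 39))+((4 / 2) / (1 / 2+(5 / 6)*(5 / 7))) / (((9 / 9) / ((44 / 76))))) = 217.44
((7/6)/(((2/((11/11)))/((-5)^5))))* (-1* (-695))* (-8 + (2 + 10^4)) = -75970015625/6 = -12661669270.83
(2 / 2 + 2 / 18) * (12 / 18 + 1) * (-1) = -50 / 27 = -1.85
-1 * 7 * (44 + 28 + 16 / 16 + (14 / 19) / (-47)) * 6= -2737350 / 893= -3065.34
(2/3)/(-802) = -1/1203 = -0.00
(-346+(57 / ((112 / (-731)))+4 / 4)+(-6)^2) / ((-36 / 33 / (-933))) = -260936775 / 448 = -582448.16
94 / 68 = 47 / 34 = 1.38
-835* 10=-8350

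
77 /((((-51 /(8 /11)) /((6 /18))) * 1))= -56 /153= -0.37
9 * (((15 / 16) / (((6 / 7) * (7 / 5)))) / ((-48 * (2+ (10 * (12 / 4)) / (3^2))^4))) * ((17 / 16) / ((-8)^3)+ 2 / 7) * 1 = -98809875 / 1924145348608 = -0.00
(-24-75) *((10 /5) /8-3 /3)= 297 /4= 74.25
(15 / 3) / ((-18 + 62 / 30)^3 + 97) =-16875 / 13324544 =-0.00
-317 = -317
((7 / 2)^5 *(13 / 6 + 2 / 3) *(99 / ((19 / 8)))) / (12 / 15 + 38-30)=4285785 / 608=7048.99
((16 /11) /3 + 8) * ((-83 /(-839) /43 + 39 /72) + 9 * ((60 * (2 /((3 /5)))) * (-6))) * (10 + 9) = -6218207125655 /3571623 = -1741003.21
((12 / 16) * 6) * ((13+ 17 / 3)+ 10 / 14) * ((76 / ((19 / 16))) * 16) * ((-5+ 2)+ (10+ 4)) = 6876672 / 7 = 982381.71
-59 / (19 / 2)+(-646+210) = -8402 / 19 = -442.21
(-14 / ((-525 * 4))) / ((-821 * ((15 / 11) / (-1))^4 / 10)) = -14641 / 623446875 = -0.00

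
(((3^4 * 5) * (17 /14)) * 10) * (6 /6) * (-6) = -206550 /7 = -29507.14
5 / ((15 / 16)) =5.33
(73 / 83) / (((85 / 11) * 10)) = 803 / 70550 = 0.01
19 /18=1.06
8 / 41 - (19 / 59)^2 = 13047 / 142721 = 0.09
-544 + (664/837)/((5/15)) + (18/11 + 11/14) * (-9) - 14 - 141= -30867581/42966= -718.42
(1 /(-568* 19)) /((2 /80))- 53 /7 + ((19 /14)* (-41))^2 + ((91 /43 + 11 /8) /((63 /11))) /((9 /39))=1897826442535 /613946088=3091.19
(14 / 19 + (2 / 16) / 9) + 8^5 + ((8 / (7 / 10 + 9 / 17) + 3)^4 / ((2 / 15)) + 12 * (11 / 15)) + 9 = 64608481061813033 / 686890713960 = 94059.33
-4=-4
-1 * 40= -40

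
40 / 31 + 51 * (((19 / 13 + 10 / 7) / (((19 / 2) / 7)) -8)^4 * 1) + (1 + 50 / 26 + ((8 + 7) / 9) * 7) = 20971958109985163 / 346155121533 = 60585.43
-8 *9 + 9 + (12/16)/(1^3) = -249/4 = -62.25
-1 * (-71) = 71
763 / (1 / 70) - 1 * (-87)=53497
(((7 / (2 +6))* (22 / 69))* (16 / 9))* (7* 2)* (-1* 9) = -4312 / 69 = -62.49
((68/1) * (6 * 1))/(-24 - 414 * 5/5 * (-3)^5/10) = 680/16727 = 0.04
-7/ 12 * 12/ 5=-7/ 5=-1.40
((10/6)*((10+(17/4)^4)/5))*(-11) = -946891/768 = -1232.93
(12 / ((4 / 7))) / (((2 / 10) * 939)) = 35 / 313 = 0.11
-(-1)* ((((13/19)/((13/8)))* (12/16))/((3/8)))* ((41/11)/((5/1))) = 656/1045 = 0.63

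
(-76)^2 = 5776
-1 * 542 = -542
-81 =-81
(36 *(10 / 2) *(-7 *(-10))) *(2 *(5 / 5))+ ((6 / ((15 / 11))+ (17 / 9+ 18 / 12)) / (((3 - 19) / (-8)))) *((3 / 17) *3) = 8568701 / 340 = 25202.06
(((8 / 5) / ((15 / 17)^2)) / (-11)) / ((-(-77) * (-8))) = 289 / 952875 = 0.00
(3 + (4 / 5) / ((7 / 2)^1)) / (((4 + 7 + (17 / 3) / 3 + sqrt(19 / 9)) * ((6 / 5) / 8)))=157296 / 92995- 4068 * sqrt(19) / 92995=1.50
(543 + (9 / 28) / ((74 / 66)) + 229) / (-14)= -800089 / 14504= -55.16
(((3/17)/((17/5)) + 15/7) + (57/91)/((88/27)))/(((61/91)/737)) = 370116777/141032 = 2624.35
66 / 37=1.78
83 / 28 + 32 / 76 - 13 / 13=1269 / 532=2.39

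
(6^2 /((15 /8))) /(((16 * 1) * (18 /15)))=1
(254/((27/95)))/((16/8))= 12065/27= 446.85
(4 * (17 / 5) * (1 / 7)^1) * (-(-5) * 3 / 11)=204 / 77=2.65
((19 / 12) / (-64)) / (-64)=19 / 49152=0.00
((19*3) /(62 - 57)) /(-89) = -57 /445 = -0.13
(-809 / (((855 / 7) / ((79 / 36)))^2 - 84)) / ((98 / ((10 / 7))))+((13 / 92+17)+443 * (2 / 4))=8853267744400 / 37099247871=238.64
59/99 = 0.60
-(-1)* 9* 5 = 45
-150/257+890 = 228580/257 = 889.42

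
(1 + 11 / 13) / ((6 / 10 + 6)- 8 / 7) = 840 / 2483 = 0.34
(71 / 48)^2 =5041 / 2304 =2.19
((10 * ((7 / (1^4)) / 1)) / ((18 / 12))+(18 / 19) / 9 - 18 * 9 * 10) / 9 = -89674 / 513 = -174.80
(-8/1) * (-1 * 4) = 32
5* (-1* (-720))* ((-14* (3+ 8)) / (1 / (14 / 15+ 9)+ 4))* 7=-946381.67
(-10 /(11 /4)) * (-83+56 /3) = 7720 /33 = 233.94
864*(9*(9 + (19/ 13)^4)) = 3012189120/ 28561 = 105465.11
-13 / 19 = -0.68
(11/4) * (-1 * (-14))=38.50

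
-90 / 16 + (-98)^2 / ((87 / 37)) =2838869 / 696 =4078.83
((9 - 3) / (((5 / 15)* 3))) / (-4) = -3 / 2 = -1.50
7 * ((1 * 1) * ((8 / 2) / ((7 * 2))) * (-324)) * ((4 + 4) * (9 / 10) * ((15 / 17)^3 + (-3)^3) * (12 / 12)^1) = 3015750528 / 24565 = 122766.15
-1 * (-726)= 726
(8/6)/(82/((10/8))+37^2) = 20/21519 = 0.00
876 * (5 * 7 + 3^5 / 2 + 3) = 139722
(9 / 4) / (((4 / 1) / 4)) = 9 / 4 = 2.25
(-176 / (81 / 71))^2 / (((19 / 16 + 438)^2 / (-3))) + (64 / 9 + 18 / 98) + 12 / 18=40169852556413 / 5291572735827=7.59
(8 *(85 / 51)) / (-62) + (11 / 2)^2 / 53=7013 / 19716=0.36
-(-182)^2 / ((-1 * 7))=4732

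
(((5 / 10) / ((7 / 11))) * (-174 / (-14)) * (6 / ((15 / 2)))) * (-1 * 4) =-7656 / 245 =-31.25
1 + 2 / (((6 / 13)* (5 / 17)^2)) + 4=4132 / 75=55.09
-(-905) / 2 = 905 / 2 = 452.50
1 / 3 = 0.33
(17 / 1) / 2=17 / 2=8.50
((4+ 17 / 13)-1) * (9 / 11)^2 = 4536 / 1573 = 2.88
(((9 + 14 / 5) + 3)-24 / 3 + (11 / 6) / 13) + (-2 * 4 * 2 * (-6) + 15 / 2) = 21536 / 195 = 110.44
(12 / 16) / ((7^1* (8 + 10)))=1 / 168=0.01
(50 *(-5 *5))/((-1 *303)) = 1250/303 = 4.13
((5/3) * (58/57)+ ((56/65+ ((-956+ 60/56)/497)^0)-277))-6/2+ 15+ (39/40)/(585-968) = -8903868473/34056360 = -261.45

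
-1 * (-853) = 853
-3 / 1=-3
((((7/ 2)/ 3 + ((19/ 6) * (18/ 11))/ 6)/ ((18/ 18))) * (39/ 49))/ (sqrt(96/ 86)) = 871 * sqrt(129)/ 6468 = 1.53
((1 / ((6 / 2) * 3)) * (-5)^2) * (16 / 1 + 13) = 725 / 9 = 80.56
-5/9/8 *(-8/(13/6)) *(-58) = -580/39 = -14.87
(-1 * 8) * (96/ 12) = -64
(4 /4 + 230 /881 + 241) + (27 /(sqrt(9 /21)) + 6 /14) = 9 * sqrt(21) + 1496667 /6167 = 283.93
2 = 2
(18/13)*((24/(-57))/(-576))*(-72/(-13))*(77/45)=154/16055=0.01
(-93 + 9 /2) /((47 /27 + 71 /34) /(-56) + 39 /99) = -50045688 /184103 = -271.84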